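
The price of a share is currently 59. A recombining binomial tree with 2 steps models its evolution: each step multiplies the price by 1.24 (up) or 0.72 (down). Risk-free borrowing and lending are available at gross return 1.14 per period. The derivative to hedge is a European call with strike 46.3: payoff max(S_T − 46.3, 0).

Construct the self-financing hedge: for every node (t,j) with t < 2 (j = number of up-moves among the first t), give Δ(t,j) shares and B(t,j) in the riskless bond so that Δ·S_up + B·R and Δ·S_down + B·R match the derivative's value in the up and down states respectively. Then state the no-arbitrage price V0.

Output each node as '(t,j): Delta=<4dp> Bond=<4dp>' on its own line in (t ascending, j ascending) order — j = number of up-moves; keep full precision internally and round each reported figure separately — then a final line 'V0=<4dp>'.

Under the risk-neutral measure, an up-move has probability p* = (R−d)/(u−d) = 0.8077 and values discount at R = 1.14.
Payoff layer (t=2): V(2,0)=0.0000, V(2,1)=6.3752, V(2,2)=44.4184
  t=1,j=0: stock 42.4800 → up 52.6752 (V=6.3752), down 30.5856 (V=0.0000). Price 4.5168; hedge Δ=0.2886, bond B=-7.7432.
  t=1,j=1: stock 73.1600 → up 90.7184 (V=44.4184), down 52.6752 (V=6.3752). Price 32.5460; hedge Δ=1.0000, bond B=-40.6140.
  t=0,j=0: stock 59.0000 → up 73.1600 (V=32.5460), down 42.4800 (V=4.5168). Price 23.8208; hedge Δ=0.9136, bond B=-30.0813.
Check: Δ(0,0)·S0 + B(0,0) = 23.8208 = V0.

(0,0): Delta=0.9136 Bond=-30.0813
(1,0): Delta=0.2886 Bond=-7.7432
(1,1): Delta=1.0000 Bond=-40.6140
V0=23.8208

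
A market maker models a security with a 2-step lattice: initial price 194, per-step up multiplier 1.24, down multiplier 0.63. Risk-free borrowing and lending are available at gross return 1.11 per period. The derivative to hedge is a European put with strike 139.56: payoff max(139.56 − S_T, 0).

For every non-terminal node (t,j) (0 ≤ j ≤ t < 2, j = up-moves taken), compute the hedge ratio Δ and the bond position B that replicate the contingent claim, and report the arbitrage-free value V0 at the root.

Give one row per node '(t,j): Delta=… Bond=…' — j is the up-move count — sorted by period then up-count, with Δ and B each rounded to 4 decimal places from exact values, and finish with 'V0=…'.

No-arbitrage ⇒ martingale measure with p* = (R−d)/(u−d) = 0.7869.
Terminal values V(2,·): V(2,0)=62.5614, V(2,1)=0.0000, V(2,2)=0.0000
  t=1,j=0: stock 122.2200 → up 151.5528 (V=0.0000), down 76.9986 (V=62.5614). Price 12.0115; hedge Δ=-0.8391, bond B=114.5712.
  t=1,j=1: stock 240.5600 → up 298.2944 (V=0.0000), down 151.5528 (V=0.0000). Price 0.0000; hedge Δ=0.0000, bond B=0.0000.
  t=0,j=0: stock 194.0000 → up 240.5600 (V=0.0000), down 122.2200 (V=12.0115). Price 2.3061; hedge Δ=-0.1015, bond B=21.9971.
The time-0 hedge costs 2.3061, which is the no-arbitrage price.

(0,0): Delta=-0.1015 Bond=21.9971
(1,0): Delta=-0.8391 Bond=114.5712
(1,1): Delta=0.0000 Bond=0.0000
V0=2.3061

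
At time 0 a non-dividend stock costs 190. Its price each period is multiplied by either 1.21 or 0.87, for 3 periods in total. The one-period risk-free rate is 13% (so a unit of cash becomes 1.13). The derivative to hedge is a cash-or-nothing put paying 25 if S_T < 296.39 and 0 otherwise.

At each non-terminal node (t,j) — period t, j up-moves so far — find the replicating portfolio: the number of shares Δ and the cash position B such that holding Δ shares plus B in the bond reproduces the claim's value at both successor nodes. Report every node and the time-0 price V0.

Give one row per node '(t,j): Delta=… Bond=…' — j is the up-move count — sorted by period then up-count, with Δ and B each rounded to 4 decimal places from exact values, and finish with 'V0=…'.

Risk-neutral probability p* = (R−d)/(u−d) = (1.13−0.87)/(1.21−0.87) = 0.7647.
Payoff layer (t=3): V(3,0)=25.0000, V(3,1)=25.0000, V(3,2)=25.0000, V(3,3)=0.0000
(2,0): S=143.8110. Δ = (V_up−V_dn)/(S_up−S_dn) = (25.0000−25.0000)/(174.0113−125.1156) = 0.0000. V = [p*·25.0000 + (1−p*)·25.0000]/1.13 = 22.1239. B = V − Δ·S = 22.1239.
(2,1): S=200.0130. Δ = (V_up−V_dn)/(S_up−S_dn) = (25.0000−25.0000)/(242.0157−174.0113) = 0.0000. V = [p*·25.0000 + (1−p*)·25.0000]/1.13 = 22.1239. B = V − Δ·S = 22.1239.
(2,2): S=278.1790. Δ = (V_up−V_dn)/(S_up−S_dn) = (0.0000−25.0000)/(336.5966−242.0157) = -0.2643. V = [p*·0.0000 + (1−p*)·25.0000]/1.13 = 5.2056. B = V − Δ·S = 78.7350.
(1,0): S=165.3000. Δ = (V_up−V_dn)/(S_up−S_dn) = (22.1239−22.1239)/(200.0130−143.8110) = 0.0000. V = [p*·22.1239 + (1−p*)·22.1239]/1.13 = 19.5787. B = V − Δ·S = 19.5787.
(1,1): S=229.9000. Δ = (V_up−V_dn)/(S_up−S_dn) = (5.2056−22.1239)/(278.1790−200.0130) = -0.2164. V = [p*·5.2056 + (1−p*)·22.1239]/1.13 = 8.1296. B = V − Δ·S = 57.8892.
(0,0): S=190.0000. Δ = (V_up−V_dn)/(S_up−S_dn) = (8.1296−19.5787)/(229.9000−165.3000) = -0.1772. V = [p*·8.1296 + (1−p*)·19.5787]/1.13 = 9.5783. B = V − Δ·S = 43.2522.
The time-0 hedge costs 9.5783, which is the no-arbitrage price.

(0,0): Delta=-0.1772 Bond=43.2522
(1,0): Delta=0.0000 Bond=19.5787
(1,1): Delta=-0.2164 Bond=57.8892
(2,0): Delta=0.0000 Bond=22.1239
(2,1): Delta=0.0000 Bond=22.1239
(2,2): Delta=-0.2643 Bond=78.7350
V0=9.5783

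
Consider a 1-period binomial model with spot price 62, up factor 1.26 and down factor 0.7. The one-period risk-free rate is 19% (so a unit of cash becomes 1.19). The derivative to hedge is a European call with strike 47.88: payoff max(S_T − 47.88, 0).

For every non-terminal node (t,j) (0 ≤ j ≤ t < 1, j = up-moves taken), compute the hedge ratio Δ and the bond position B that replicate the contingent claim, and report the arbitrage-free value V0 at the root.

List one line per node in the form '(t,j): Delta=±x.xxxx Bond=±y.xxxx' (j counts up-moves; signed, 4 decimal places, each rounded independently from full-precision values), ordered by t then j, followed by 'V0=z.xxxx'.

Under the risk-neutral measure, an up-move has probability p* = (R−d)/(u−d) = 0.8750 and values discount at R = 1.19.
Terminal values V(1,·): V(1,0)=0.0000, V(1,1)=30.2400
(0,0): S=62.0000. Δ = (V_up−V_dn)/(S_up−S_dn) = (30.2400−0.0000)/(78.1200−43.4000) = 0.8710. V = [p*·30.2400 + (1−p*)·0.0000]/1.19 = 22.2353. B = V − Δ·S = -31.7647.
Self-financing check: at every node Δ·S+B equals the discounted successor values.

(0,0): Delta=0.8710 Bond=-31.7647
V0=22.2353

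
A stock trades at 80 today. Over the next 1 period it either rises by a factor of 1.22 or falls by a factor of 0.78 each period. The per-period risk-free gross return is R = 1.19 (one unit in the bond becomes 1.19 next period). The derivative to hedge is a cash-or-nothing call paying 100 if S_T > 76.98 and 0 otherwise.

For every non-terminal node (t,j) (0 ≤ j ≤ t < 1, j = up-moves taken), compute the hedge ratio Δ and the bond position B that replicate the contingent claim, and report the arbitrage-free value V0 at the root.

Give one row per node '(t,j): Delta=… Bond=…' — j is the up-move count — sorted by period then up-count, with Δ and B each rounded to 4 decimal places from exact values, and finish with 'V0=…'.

Risk-neutral probability p* = (R−d)/(u−d) = (1.19−0.78)/(1.22−0.78) = 0.9318.
At expiry t=1: V(1,0)=0.0000, V(1,1)=100.0000
Node (0,0) S=80.0000: V=(p*·100.0000+(1−p*)·0.0000)/1.19=78.3040; Δ=(100.0000−0.0000)/(97.6000−62.4000)=2.8409; B=V−Δ·S=-148.9687
Self-financing check: at every node Δ·S+B equals the discounted successor values.

(0,0): Delta=2.8409 Bond=-148.9687
V0=78.3040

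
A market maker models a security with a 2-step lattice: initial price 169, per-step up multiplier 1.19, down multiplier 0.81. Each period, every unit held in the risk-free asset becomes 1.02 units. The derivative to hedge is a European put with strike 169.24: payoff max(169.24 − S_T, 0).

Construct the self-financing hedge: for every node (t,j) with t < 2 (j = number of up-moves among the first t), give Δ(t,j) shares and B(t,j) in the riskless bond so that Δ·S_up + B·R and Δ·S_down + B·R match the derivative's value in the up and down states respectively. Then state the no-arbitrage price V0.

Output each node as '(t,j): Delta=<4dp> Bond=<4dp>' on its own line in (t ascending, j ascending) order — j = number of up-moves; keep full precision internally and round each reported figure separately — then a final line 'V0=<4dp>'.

(0,0): Delta=-0.4088 Bond=83.3201
(1,0): Delta=-1.0000 Bond=165.9216
(1,1): Delta=-0.0830 Bond=19.4677
V0=14.2399

The replicating-portfolio and risk-neutral prices coincide; use p* = (1.02−0.81)/(1.19−0.81) = 0.5526 for the latter.
Payoff layer (t=2): V(2,0)=58.3591, V(2,1)=6.3409, V(2,2)=0.0000
(1,0): S=136.8900. Δ = (V_up−V_dn)/(S_up−S_dn) = (6.3409−58.3591)/(162.8991−110.8809) = -1.0000. V = [p*·6.3409 + (1−p*)·58.3591]/1.02 = 29.0316. B = V − Δ·S = 165.9216.
(1,1): S=201.1100. Δ = (V_up−V_dn)/(S_up−S_dn) = (0.0000−6.3409)/(239.3209−162.8991) = -0.0830. V = [p*·0.0000 + (1−p*)·6.3409]/1.02 = 2.7811. B = V − Δ·S = 19.4677.
(0,0): S=169.0000. Δ = (V_up−V_dn)/(S_up−S_dn) = (2.7811−29.0316)/(201.1100−136.8900) = -0.4088. V = [p*·2.7811 + (1−p*)·29.0316]/1.02 = 14.2399. B = V − Δ·S = 83.3201.
Self-financing check: at every node Δ·S+B equals the discounted successor values.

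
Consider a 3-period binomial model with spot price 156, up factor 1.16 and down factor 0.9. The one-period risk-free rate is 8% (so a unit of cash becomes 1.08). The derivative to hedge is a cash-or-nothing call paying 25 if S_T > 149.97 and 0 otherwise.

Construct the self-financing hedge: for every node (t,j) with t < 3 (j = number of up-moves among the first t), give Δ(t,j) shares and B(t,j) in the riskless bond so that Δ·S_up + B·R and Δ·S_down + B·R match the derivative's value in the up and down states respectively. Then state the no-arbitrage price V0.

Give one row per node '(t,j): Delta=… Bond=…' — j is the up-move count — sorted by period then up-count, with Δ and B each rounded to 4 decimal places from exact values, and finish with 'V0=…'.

(0,0): Delta=0.2251 Bond=-19.7555
(1,0): Delta=0.4390 Bond=-51.3642
(1,1): Delta=0.1514 Bond=-7.9900
(2,0): Delta=0.0000 Bond=0.0000
(2,1): Delta=0.5904 Bond=-80.1282
(2,2): Delta=0.0000 Bond=23.1481
V0=15.3654

Under the risk-neutral measure, an up-move has probability p* = (R−d)/(u−d) = 0.6923 and values discount at R = 1.08.
At expiry t=3: V(3,0)=0.0000, V(3,1)=0.0000, V(3,2)=25.0000, V(3,3)=25.0000
(2,0): S=126.3600. Δ = (V_up−V_dn)/(S_up−S_dn) = (0.0000−0.0000)/(146.5776−113.7240) = 0.0000. V = [p*·0.0000 + (1−p*)·0.0000]/1.08 = 0.0000. B = V − Δ·S = 0.0000.
(2,1): S=162.8640. Δ = (V_up−V_dn)/(S_up−S_dn) = (25.0000−0.0000)/(188.9222−146.5776) = 0.5904. V = [p*·25.0000 + (1−p*)·0.0000]/1.08 = 16.0256. B = V − Δ·S = -80.1282.
(2,2): S=209.9136. Δ = (V_up−V_dn)/(S_up−S_dn) = (25.0000−25.0000)/(243.4998−188.9222) = 0.0000. V = [p*·25.0000 + (1−p*)·25.0000]/1.08 = 23.1481. B = V − Δ·S = 23.1481.
(1,0): S=140.4000. Δ = (V_up−V_dn)/(S_up−S_dn) = (16.0256−0.0000)/(162.8640−126.3600) = 0.4390. V = [p*·16.0256 + (1−p*)·0.0000]/1.08 = 10.2728. B = V − Δ·S = -51.3642.
(1,1): S=180.9600. Δ = (V_up−V_dn)/(S_up−S_dn) = (23.1481−16.0256)/(209.9136−162.8640) = 0.1514. V = [p*·23.1481 + (1−p*)·16.0256]/1.08 = 19.4043. B = V − Δ·S = -7.9900.
(0,0): S=156.0000. Δ = (V_up−V_dn)/(S_up−S_dn) = (19.4043−10.2728)/(180.9600−140.4000) = 0.2251. V = [p*·19.4043 + (1−p*)·10.2728]/1.08 = 15.3654. B = V − Δ·S = -19.7555.
The time-0 hedge costs 15.3654, which is the no-arbitrage price.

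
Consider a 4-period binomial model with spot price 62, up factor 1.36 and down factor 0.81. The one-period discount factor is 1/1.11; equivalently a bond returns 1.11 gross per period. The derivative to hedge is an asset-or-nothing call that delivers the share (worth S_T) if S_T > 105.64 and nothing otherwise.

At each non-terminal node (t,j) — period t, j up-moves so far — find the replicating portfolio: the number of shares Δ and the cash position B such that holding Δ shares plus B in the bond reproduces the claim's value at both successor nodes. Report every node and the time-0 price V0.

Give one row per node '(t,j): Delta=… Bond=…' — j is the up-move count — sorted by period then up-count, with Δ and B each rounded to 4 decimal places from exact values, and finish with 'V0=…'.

The replicating-portfolio and risk-neutral prices coincide; use p* = (1.11−0.81)/(1.36−0.81) = 0.5455 for the latter.
Terminal payoffs: V(4,0)=0.0000, V(4,1)=0.0000, V(4,2)=0.0000, V(4,3)=126.3262, V(4,4)=212.1032
Node (3,0) S=32.9493: V=(p*·0.0000+(1−p*)·0.0000)/1.11=0.0000; Δ=(0.0000−0.0000)/(44.8111−26.6890)=0.0000; B=V−Δ·S=0.0000
Node (3,1) S=55.3224: V=(p*·0.0000+(1−p*)·0.0000)/1.11=0.0000; Δ=(0.0000−0.0000)/(75.2384−44.8111)=0.0000; B=V−Δ·S=0.0000
Node (3,2) S=92.8869: V=(p*·126.3262+(1−p*)·0.0000)/1.11=62.0768; Δ=(126.3262−0.0000)/(126.3262−75.2384)=2.4727; B=V−Δ·S=-167.6072
Node (3,3) S=155.9583: V=(p*·212.1032+(1−p*)·126.3262)/1.11=155.9583; Δ=(212.1032−126.3262)/(212.1032−126.3262)=1.0000; B=V−Δ·S=0.0000
Node (2,0) S=40.6782: V=(p*·0.0000+(1−p*)·0.0000)/1.11=0.0000; Δ=(0.0000−0.0000)/(55.3224−32.9493)=0.0000; B=V−Δ·S=0.0000
Node (2,1) S=68.2992: V=(p*·62.0768+(1−p*)·0.0000)/1.11=30.5045; Δ=(62.0768−0.0000)/(92.8869−55.3224)=1.6525; B=V−Δ·S=-82.3623
Node (2,2) S=114.6752: V=(p*·155.9583+(1−p*)·62.0768)/1.11=102.0584; Δ=(155.9583−62.0768)/(155.9583−92.8869)=1.4885; B=V−Δ·S=-68.6352
Node (1,0) S=50.2200: V=(p*·30.5045+(1−p*)·0.0000)/1.11=14.9900; Δ=(30.5045−0.0000)/(68.2992−40.6782)=1.1044; B=V−Δ·S=-40.4729
Node (1,1) S=84.3200: V=(p*·102.0584+(1−p*)·30.5045)/1.11=62.6432; Δ=(102.0584−30.5045)/(114.6752−68.2992)=1.5429; B=V−Δ·S=-67.4548
Node (0,0) S=62.0000: V=(p*·62.6432+(1−p*)·14.9900)/1.11=36.9213; Δ=(62.6432−14.9900)/(84.3200−50.2200)=1.3975; B=V−Δ·S=-49.7210
Each (Δ,B) replicates both successor values, so the strategy is self-financing and V0 is arbitrage-free.

(0,0): Delta=1.3975 Bond=-49.7210
(1,0): Delta=1.1044 Bond=-40.4729
(1,1): Delta=1.5429 Bond=-67.4548
(2,0): Delta=0.0000 Bond=0.0000
(2,1): Delta=1.6525 Bond=-82.3623
(2,2): Delta=1.4885 Bond=-68.6352
(3,0): Delta=0.0000 Bond=0.0000
(3,1): Delta=0.0000 Bond=0.0000
(3,2): Delta=2.4727 Bond=-167.6072
(3,3): Delta=1.0000 Bond=0.0000
V0=36.9213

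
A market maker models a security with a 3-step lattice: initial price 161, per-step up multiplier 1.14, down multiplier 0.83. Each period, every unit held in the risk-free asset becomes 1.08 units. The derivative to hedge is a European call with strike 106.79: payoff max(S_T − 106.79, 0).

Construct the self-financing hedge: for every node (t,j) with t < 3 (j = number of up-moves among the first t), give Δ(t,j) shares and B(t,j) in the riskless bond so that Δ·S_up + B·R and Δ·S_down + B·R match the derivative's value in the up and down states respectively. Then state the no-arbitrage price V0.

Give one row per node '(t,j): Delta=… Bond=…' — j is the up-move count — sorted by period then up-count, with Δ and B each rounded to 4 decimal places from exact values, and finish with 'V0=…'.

No-arbitrage ⇒ martingale measure with p* = (R−d)/(u−d) = 0.8065.
At expiry t=3: V(3,0)=0.0000, V(3,1)=19.6507, V(3,2)=66.8755, V(3,3)=131.7386
Node (2,0) S=110.9129: V=(p*·19.6507+(1−p*)·0.0000)/1.08=14.6735; Δ=(19.6507−0.0000)/(126.4407−92.0577)=0.5715; B=V−Δ·S=-48.7159
Node (2,1) S=152.3382: V=(p*·66.8755+(1−p*)·19.6507)/1.08=53.4586; Δ=(66.8755−19.6507)/(173.6655−126.4407)=1.0000; B=V−Δ·S=-98.8796
Node (2,2) S=209.2356: V=(p*·131.7386+(1−p*)·66.8755)/1.08=110.3560; Δ=(131.7386−66.8755)/(238.5286−173.6655)=1.0000; B=V−Δ·S=-98.8796
Node (1,0) S=133.6300: V=(p*·53.4586+(1−p*)·14.6735)/1.08=42.5479; Δ=(53.4586−14.6735)/(152.3382−110.9129)=0.9363; B=V−Δ·S=-82.5653
Node (1,1) S=183.5400: V=(p*·110.3560+(1−p*)·53.4586)/1.08=91.9848; Δ=(110.3560−53.4586)/(209.2356−152.3382)=1.0000; B=V−Δ·S=-91.5552
Node (0,0) S=161.0000: V=(p*·91.9848+(1−p*)·42.5479)/1.08=76.3114; Δ=(91.9848−42.5479)/(183.5400−133.6300)=0.9905; B=V−Δ·S=-83.1622
Self-financing check: at every node Δ·S+B equals the discounted successor values.

(0,0): Delta=0.9905 Bond=-83.1622
(1,0): Delta=0.9363 Bond=-82.5653
(1,1): Delta=1.0000 Bond=-91.5552
(2,0): Delta=0.5715 Bond=-48.7159
(2,1): Delta=1.0000 Bond=-98.8796
(2,2): Delta=1.0000 Bond=-98.8796
V0=76.3114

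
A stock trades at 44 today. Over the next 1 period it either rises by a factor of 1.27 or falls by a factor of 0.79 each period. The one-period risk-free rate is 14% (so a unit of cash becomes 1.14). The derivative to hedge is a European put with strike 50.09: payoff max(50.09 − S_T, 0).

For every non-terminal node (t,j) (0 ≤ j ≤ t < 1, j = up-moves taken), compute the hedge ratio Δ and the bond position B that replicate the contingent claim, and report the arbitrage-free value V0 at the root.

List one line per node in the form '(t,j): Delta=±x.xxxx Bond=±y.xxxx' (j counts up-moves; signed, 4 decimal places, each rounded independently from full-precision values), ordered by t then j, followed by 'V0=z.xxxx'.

Risk-neutral probability p* = (R−d)/(u−d) = (1.14−0.79)/(1.27−0.79) = 0.7292.
Payoff layer (t=1): V(1,0)=15.3300, V(1,1)=0.0000
  t=0,j=0: stock 44.0000 → up 55.8800 (V=0.0000), down 34.7600 (V=15.3300). Price 3.6420; hedge Δ=-0.7259, bond B=35.5795.
Root portfolio cost Δ·44+B reproduces V0=3.6420.

(0,0): Delta=-0.7259 Bond=35.5795
V0=3.6420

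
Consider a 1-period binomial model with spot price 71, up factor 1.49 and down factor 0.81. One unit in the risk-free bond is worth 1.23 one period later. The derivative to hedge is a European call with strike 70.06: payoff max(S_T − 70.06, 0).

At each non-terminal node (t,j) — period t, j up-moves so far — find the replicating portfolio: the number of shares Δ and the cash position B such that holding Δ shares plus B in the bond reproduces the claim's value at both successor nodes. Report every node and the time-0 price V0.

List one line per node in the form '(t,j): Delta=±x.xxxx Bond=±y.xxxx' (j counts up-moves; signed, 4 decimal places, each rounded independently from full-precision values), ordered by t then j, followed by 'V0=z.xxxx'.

Risk-neutral probability p* = (R−d)/(u−d) = (1.23−0.81)/(1.49−0.81) = 0.6176.
Terminal payoffs: V(1,0)=0.0000, V(1,1)=35.7300
Node (0,0) S=71.0000: V=(p*·35.7300+(1−p*)·0.0000)/1.23=17.9419; Δ=(35.7300−0.0000)/(105.7900−57.5100)=0.7401; B=V−Δ·S=-34.6022
Root portfolio cost Δ·71+B reproduces V0=17.9419.

(0,0): Delta=0.7401 Bond=-34.6022
V0=17.9419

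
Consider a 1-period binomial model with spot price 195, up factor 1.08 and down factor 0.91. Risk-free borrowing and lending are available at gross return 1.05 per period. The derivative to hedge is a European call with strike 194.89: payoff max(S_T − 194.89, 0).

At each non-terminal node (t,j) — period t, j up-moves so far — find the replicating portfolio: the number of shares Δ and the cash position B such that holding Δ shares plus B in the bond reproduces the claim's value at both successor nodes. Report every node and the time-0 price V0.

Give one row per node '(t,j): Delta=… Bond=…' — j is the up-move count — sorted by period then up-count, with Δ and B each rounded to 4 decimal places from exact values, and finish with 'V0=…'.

(0,0): Delta=0.4739 Bond=-80.0902
V0=12.3216

The replicating-portfolio and risk-neutral prices coincide; use p* = (1.05−0.91)/(1.08−0.91) = 0.8235 for the latter.
At expiry t=1: V(1,0)=0.0000, V(1,1)=15.7100
(0,0): S=195.0000. Δ = (V_up−V_dn)/(S_up−S_dn) = (15.7100−0.0000)/(210.6000−177.4500) = 0.4739. V = [p*·15.7100 + (1−p*)·0.0000]/1.05 = 12.3216. B = V − Δ·S = -80.0902.
Each (Δ,B) replicates both successor values, so the strategy is self-financing and V0 is arbitrage-free.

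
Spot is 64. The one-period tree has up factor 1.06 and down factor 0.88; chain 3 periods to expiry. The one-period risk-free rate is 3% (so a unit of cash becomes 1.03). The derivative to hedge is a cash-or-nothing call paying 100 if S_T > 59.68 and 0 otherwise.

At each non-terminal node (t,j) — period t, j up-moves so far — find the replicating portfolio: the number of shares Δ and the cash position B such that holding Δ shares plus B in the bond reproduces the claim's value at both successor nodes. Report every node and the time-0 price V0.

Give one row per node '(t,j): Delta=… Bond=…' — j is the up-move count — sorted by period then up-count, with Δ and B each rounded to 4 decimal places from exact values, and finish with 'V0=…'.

(0,0): Delta=2.2728 Bond=-60.7270
(1,0): Delta=7.9808 Bond=-384.0206
(1,1): Delta=1.3251 Bond=1.7455
(2,0): Delta=0.0000 Bond=0.0000
(2,1): Delta=9.3059 Bond=-474.6494
(2,2): Delta=0.0000 Bond=97.0874
V0=84.7353

Risk-neutral probability p* = (R−d)/(u−d) = (1.03−0.88)/(1.06−0.88) = 0.8333.
Terminal values V(3,·): V(3,0)=0.0000, V(3,1)=0.0000, V(3,2)=100.0000, V(3,3)=100.0000
  t=2,j=0: stock 49.5616 → up 52.5353 (V=0.0000), down 43.6142 (V=0.0000). Price 0.0000; hedge Δ=0.0000, bond B=0.0000.
  t=2,j=1: stock 59.6992 → up 63.2812 (V=100.0000), down 52.5353 (V=0.0000). Price 80.9061; hedge Δ=9.3059, bond B=-474.6494.
  t=2,j=2: stock 71.9104 → up 76.2250 (V=100.0000), down 63.2812 (V=100.0000). Price 97.0874; hedge Δ=0.0000, bond B=97.0874.
  t=1,j=0: stock 56.3200 → up 59.6992 (V=80.9061), down 49.5616 (V=0.0000). Price 65.4580; hedge Δ=7.9808, bond B=-384.0206.
  t=1,j=1: stock 67.8400 → up 71.9104 (V=97.0874), down 59.6992 (V=80.9061). Price 91.6413; hedge Δ=1.3251, bond B=1.7455.
  t=0,j=0: stock 64.0000 → up 67.8400 (V=91.6413), down 56.3200 (V=65.4580). Price 84.7353; hedge Δ=2.2728, bond B=-60.7270.
Each (Δ,B) replicates both successor values, so the strategy is self-financing and V0 is arbitrage-free.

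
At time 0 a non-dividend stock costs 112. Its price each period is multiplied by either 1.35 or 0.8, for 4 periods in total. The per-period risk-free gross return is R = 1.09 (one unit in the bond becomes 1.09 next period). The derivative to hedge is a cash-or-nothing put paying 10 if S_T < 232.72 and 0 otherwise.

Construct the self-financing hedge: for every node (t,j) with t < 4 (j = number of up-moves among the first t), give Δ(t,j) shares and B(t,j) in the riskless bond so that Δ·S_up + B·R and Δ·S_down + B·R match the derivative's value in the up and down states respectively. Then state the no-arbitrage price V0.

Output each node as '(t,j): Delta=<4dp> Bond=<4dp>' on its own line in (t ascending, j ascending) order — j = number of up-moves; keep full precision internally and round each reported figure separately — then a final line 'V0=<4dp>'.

(0,0): Delta=-0.0184 Bond=8.5948
(1,0): Delta=0.0000 Bond=7.7218
(1,1): Delta=-0.0281 Bond=10.8444
(2,0): Delta=0.0000 Bond=8.4168
(2,1): Delta=0.0000 Bond=8.4168
(2,2): Delta=-0.0431 Bond=14.8720
(3,0): Delta=0.0000 Bond=9.1743
(3,1): Delta=0.0000 Bond=9.1743
(3,2): Delta=0.0000 Bond=9.1743
(3,3): Delta=-0.0660 Bond=22.5188
V0=6.5367

No-arbitrage ⇒ martingale measure with p* = (R−d)/(u−d) = 0.5273.
At expiry t=4: V(4,0)=10.0000, V(4,1)=10.0000, V(4,2)=10.0000, V(4,3)=10.0000, V(4,4)=0.0000
(3,0): S=57.3440. Δ = (V_up−V_dn)/(S_up−S_dn) = (10.0000−10.0000)/(77.4144−45.8752) = 0.0000. V = [p*·10.0000 + (1−p*)·10.0000]/1.09 = 9.1743. B = V − Δ·S = 9.1743.
(3,1): S=96.7680. Δ = (V_up−V_dn)/(S_up−S_dn) = (10.0000−10.0000)/(130.6368−77.4144) = 0.0000. V = [p*·10.0000 + (1−p*)·10.0000]/1.09 = 9.1743. B = V − Δ·S = 9.1743.
(3,2): S=163.2960. Δ = (V_up−V_dn)/(S_up−S_dn) = (10.0000−10.0000)/(220.4496−130.6368) = 0.0000. V = [p*·10.0000 + (1−p*)·10.0000]/1.09 = 9.1743. B = V − Δ·S = 9.1743.
(3,3): S=275.5620. Δ = (V_up−V_dn)/(S_up−S_dn) = (0.0000−10.0000)/(372.0087−220.4496) = -0.0660. V = [p*·0.0000 + (1−p*)·10.0000]/1.09 = 4.3369. B = V − Δ·S = 22.5188.
(2,0): S=71.6800. Δ = (V_up−V_dn)/(S_up−S_dn) = (9.1743−9.1743)/(96.7680−57.3440) = 0.0000. V = [p*·9.1743 + (1−p*)·9.1743]/1.09 = 8.4168. B = V − Δ·S = 8.4168.
(2,1): S=120.9600. Δ = (V_up−V_dn)/(S_up−S_dn) = (9.1743−9.1743)/(163.2960−96.7680) = 0.0000. V = [p*·9.1743 + (1−p*)·9.1743]/1.09 = 8.4168. B = V − Δ·S = 8.4168.
(2,2): S=204.1200. Δ = (V_up−V_dn)/(S_up−S_dn) = (4.3369−9.1743)/(275.5620−163.2960) = -0.0431. V = [p*·4.3369 + (1−p*)·9.1743]/1.09 = 6.0768. B = V − Δ·S = 14.8720.
(1,0): S=89.6000. Δ = (V_up−V_dn)/(S_up−S_dn) = (8.4168−8.4168)/(120.9600−71.6800) = 0.0000. V = [p*·8.4168 + (1−p*)·8.4168]/1.09 = 7.7218. B = V − Δ·S = 7.7218.
(1,1): S=151.2000. Δ = (V_up−V_dn)/(S_up−S_dn) = (6.0768−8.4168)/(204.1200−120.9600) = -0.0281. V = [p*·6.0768 + (1−p*)·8.4168]/1.09 = 6.5899. B = V − Δ·S = 10.8444.
(0,0): S=112.0000. Δ = (V_up−V_dn)/(S_up−S_dn) = (6.5899−7.7218)/(151.2000−89.6000) = -0.0184. V = [p*·6.5899 + (1−p*)·7.7218]/1.09 = 6.5367. B = V − Δ·S = 8.5948.
Root portfolio cost Δ·112+B reproduces V0=6.5367.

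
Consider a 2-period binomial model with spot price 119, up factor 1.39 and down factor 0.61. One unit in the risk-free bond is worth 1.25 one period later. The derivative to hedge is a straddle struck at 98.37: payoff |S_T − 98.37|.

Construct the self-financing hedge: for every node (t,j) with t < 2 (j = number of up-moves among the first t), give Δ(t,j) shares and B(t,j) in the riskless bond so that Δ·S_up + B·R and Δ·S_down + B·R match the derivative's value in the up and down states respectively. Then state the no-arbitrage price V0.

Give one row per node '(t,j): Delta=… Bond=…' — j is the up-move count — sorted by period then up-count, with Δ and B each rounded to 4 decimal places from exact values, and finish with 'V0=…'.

Under the risk-neutral measure, an up-move has probability p* = (R−d)/(u−d) = 0.8205 and values discount at R = 1.25.
Terminal payoffs: V(2,0)=54.0901, V(2,1)=2.5301, V(2,2)=131.5499
Node (1,0) S=72.5900: V=(p*·2.5301+(1−p*)·54.0901)/1.25=9.4276; Δ=(2.5301−54.0901)/(100.9001−44.2799)=-0.9106; B=V−Δ·S=75.5301
Node (1,1) S=165.4100: V=(p*·131.5499+(1−p*)·2.5301)/1.25=86.7140; Δ=(131.5499−2.5301)/(229.9199−100.9001)=1.0000; B=V−Δ·S=-78.6960
Node (0,0) S=119.0000: V=(p*·86.7140+(1−p*)·9.4276)/1.25=58.2737; Δ=(86.7140−9.4276)/(165.4100−72.5900)=0.8326; B=V−Δ·S=-40.8115
Check: Δ(0,0)·S0 + B(0,0) = 58.2737 = V0.

(0,0): Delta=0.8326 Bond=-40.8115
(1,0): Delta=-0.9106 Bond=75.5301
(1,1): Delta=1.0000 Bond=-78.6960
V0=58.2737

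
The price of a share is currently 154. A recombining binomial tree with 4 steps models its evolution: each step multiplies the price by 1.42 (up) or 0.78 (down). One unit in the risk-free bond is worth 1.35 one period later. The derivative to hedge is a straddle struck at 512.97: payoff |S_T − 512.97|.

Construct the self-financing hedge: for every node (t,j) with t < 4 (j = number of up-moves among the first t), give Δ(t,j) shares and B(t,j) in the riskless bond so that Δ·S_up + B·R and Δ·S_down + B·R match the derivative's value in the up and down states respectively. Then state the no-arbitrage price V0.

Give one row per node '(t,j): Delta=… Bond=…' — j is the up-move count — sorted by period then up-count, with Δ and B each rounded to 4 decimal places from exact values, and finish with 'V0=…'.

(0,0): Delta=-0.3406 Bond=95.7657
(1,0): Delta=-1.0000 Bond=208.4926
(1,1): Delta=-0.2961 Bond=119.5563
(2,0): Delta=-1.0000 Bond=281.4650
(2,1): Delta=-1.0000 Bond=281.4650
(2,2): Delta=-0.2486 Bond=146.6563
(3,0): Delta=-1.0000 Bond=379.9778
(3,1): Delta=-1.0000 Bond=379.9778
(3,2): Delta=-1.0000 Bond=379.9778
(3,3): Delta=-0.1979 Bond=175.6362
V0=43.3156

The replicating-portfolio and risk-neutral prices coincide; use p* = (1.35−0.78)/(1.42−0.78) = 0.8906 for the latter.
Terminal values V(4,·): V(4,0)=455.9668, V(4,1)=409.1950, V(4,2)=324.0462, V(4,3)=169.0318, V(4,4)=113.1738
Node (3,0) S=73.0810: V=(p*·409.1950+(1−p*)·455.9668)/1.35=306.8968; Δ=(409.1950−455.9668)/(103.7750−57.0032)=-1.0000; B=V−Δ·S=379.9778
Node (3,1) S=133.0449: V=(p*·324.0462+(1−p*)·409.1950)/1.35=246.9329; Δ=(324.0462−409.1950)/(188.9238−103.7750)=-1.0000; B=V−Δ·S=379.9778
Node (3,2) S=242.2100: V=(p*·169.0318+(1−p*)·324.0462)/1.35=137.7678; Δ=(169.0318−324.0462)/(343.9382−188.9238)=-1.0000; B=V−Δ·S=379.9778
Node (3,3) S=440.9464: V=(p*·113.1738+(1−p*)·169.0318)/1.35=88.3580; Δ=(113.1738−169.0318)/(626.1438−343.9382)=-0.1979; B=V−Δ·S=175.6362
Node (2,0) S=93.6936: V=(p*·246.9329+(1−p*)·306.8968)/1.35=187.7714; Δ=(246.9329−306.8968)/(133.0449−73.0810)=-1.0000; B=V−Δ·S=281.4650
Node (2,1) S=170.5704: V=(p*·137.7678+(1−p*)·246.9329)/1.35=110.8946; Δ=(137.7678−246.9329)/(242.2100−133.0449)=-1.0000; B=V−Δ·S=281.4650
Node (2,2) S=310.5256: V=(p*·88.3580+(1−p*)·137.7678)/1.35=69.4535; Δ=(88.3580−137.7678)/(440.9464−242.2100)=-0.2486; B=V−Δ·S=146.6563
Node (1,0) S=120.1200: V=(p*·110.8946+(1−p*)·187.7714)/1.35=88.3726; Δ=(110.8946−187.7714)/(170.5704−93.6936)=-1.0000; B=V−Δ·S=208.4926
Node (1,1) S=218.6800: V=(p*·69.4535+(1−p*)·110.8946)/1.35=54.8045; Δ=(69.4535−110.8946)/(310.5256−170.5704)=-0.2961; B=V−Δ·S=119.5563
Node (0,0) S=154.0000: V=(p*·54.8045+(1−p*)·88.3726)/1.35=43.3156; Δ=(54.8045−88.3726)/(218.6800−120.1200)=-0.3406; B=V−Δ·S=95.7657
Check: Δ(0,0)·S0 + B(0,0) = 43.3156 = V0.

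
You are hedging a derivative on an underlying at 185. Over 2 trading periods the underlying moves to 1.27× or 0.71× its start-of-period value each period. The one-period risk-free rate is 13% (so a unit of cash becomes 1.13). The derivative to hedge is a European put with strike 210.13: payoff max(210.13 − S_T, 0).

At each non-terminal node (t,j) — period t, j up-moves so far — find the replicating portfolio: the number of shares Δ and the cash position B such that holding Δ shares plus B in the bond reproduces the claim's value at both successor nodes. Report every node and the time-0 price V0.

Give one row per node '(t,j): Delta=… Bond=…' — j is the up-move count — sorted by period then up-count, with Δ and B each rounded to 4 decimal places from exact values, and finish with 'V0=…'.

Since d<R<u, set p* = (R−d)/(u−d) = 0.7500; price each node as the discounted p*-expectation of its children.
Terminal payoffs: V(2,0)=116.8715, V(2,1)=43.3155, V(2,2)=0.0000
  t=1,j=0: stock 131.3500 → up 166.8145 (V=43.3155), down 93.2585 (V=116.8715). Price 54.6058; hedge Δ=-1.0000, bond B=185.9558.
  t=1,j=1: stock 234.9500 → up 298.3865 (V=0.0000), down 166.8145 (V=43.3155). Price 9.5831; hedge Δ=-0.3292, bond B=86.9322.
  t=0,j=0: stock 185.0000 → up 234.9500 (V=9.5831), down 131.3500 (V=54.6058). Price 18.4414; hedge Δ=-0.4346, bond B=98.8390.
Each (Δ,B) replicates both successor values, so the strategy is self-financing and V0 is arbitrage-free.

(0,0): Delta=-0.4346 Bond=98.8390
(1,0): Delta=-1.0000 Bond=185.9558
(1,1): Delta=-0.3292 Bond=86.9322
V0=18.4414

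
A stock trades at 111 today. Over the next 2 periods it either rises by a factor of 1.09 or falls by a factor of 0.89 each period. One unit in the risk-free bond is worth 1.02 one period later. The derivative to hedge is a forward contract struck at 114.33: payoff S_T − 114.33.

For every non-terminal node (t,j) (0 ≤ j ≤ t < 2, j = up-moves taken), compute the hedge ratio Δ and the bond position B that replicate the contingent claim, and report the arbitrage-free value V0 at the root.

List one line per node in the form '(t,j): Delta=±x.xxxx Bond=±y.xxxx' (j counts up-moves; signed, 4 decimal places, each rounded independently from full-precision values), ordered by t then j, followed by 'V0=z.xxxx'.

(0,0): Delta=1.0000 Bond=-109.8904
(1,0): Delta=1.0000 Bond=-112.0882
(1,1): Delta=1.0000 Bond=-112.0882
V0=1.1096

Under the risk-neutral measure, an up-move has probability p* = (R−d)/(u−d) = 0.6500 and values discount at R = 1.02.
Terminal payoffs: V(2,0)=-26.4069, V(2,1)=-6.6489, V(2,2)=17.5491
Node (1,0) S=98.7900: V=(p*·-6.6489+(1−p*)·-26.4069)/1.02=-13.2982; Δ=(-6.6489−-26.4069)/(107.6811−87.9231)=1.0000; B=V−Δ·S=-112.0882
Node (1,1) S=120.9900: V=(p*·17.5491+(1−p*)·-6.6489)/1.02=8.9018; Δ=(17.5491−-6.6489)/(131.8791−107.6811)=1.0000; B=V−Δ·S=-112.0882
Node (0,0) S=111.0000: V=(p*·8.9018+(1−p*)·-13.2982)/1.02=1.1096; Δ=(8.9018−-13.2982)/(120.9900−98.7900)=1.0000; B=V−Δ·S=-109.8904
Check: Δ(0,0)·S0 + B(0,0) = 1.1096 = V0.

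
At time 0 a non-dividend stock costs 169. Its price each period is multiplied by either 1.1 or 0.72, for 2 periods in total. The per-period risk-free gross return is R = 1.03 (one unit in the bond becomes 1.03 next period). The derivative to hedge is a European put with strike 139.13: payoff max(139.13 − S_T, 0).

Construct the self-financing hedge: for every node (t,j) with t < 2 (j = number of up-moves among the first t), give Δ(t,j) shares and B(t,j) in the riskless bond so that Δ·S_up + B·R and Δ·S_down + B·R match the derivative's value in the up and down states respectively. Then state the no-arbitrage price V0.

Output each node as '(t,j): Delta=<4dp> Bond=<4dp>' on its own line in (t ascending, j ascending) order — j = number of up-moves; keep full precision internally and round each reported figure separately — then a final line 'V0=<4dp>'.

(0,0): Delta=-0.1939 Bond=35.9154
(1,0): Delta=-1.0000 Bond=135.0777
(1,1): Delta=-0.0748 Bond=14.8447
V0=3.1443

Risk-neutral probability p* = (R−d)/(u−d) = (1.03−0.72)/(1.1−0.72) = 0.8158.
Terminal payoffs: V(2,0)=51.5204, V(2,1)=5.2820, V(2,2)=0.0000
(1,0): S=121.6800. Δ = (V_up−V_dn)/(S_up−S_dn) = (5.2820−51.5204)/(133.8480−87.6096) = -1.0000. V = [p*·5.2820 + (1−p*)·51.5204]/1.03 = 13.3977. B = V − Δ·S = 135.0777.
(1,1): S=185.9000. Δ = (V_up−V_dn)/(S_up−S_dn) = (0.0000−5.2820)/(204.4900−133.8480) = -0.0748. V = [p*·0.0000 + (1−p*)·5.2820]/1.03 = 0.9447. B = V − Δ·S = 14.8447.
(0,0): S=169.0000. Δ = (V_up−V_dn)/(S_up−S_dn) = (0.9447−13.3977)/(185.9000−121.6800) = -0.1939. V = [p*·0.9447 + (1−p*)·13.3977]/1.03 = 3.1443. B = V − Δ·S = 35.9154.
Each (Δ,B) replicates both successor values, so the strategy is self-financing and V0 is arbitrage-free.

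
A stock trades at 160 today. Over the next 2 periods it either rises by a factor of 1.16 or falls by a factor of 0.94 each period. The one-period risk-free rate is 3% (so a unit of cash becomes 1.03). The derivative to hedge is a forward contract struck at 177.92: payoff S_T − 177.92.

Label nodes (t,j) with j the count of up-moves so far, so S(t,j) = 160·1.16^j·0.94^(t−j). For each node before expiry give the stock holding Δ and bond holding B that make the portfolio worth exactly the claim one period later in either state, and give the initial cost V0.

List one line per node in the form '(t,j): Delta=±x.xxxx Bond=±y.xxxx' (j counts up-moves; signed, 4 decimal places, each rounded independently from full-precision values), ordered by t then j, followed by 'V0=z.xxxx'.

(0,0): Delta=1.0000 Bond=-167.7067
(1,0): Delta=1.0000 Bond=-172.7379
(1,1): Delta=1.0000 Bond=-172.7379
V0=-7.7067

Risk-neutral probability p* = (R−d)/(u−d) = (1.03−0.94)/(1.16−0.94) = 0.4091.
Payoff layer (t=2): V(2,0)=-36.5440, V(2,1)=-3.4560, V(2,2)=37.3760
(1,0): S=150.4000. Δ = (V_up−V_dn)/(S_up−S_dn) = (-3.4560−-36.5440)/(174.4640−141.3760) = 1.0000. V = [p*·-3.4560 + (1−p*)·-36.5440]/1.03 = -22.3379. B = V − Δ·S = -172.7379.
(1,1): S=185.6000. Δ = (V_up−V_dn)/(S_up−S_dn) = (37.3760−-3.4560)/(215.2960−174.4640) = 1.0000. V = [p*·37.3760 + (1−p*)·-3.4560]/1.03 = 12.8621. B = V − Δ·S = -172.7379.
(0,0): S=160.0000. Δ = (V_up−V_dn)/(S_up−S_dn) = (12.8621−-22.3379)/(185.6000−150.4000) = 1.0000. V = [p*·12.8621 + (1−p*)·-22.3379]/1.03 = -7.7067. B = V − Δ·S = -167.7067.
The time-0 hedge costs -7.7067, which is the no-arbitrage price.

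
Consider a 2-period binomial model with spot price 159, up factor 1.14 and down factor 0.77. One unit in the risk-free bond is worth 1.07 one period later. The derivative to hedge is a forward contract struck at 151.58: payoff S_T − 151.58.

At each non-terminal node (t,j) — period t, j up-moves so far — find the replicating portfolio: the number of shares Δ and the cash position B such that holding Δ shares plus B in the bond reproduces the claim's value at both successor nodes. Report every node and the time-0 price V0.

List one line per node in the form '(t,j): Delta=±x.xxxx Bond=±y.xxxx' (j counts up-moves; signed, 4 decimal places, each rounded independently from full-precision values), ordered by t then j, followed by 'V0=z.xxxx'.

No-arbitrage ⇒ martingale measure with p* = (R−d)/(u−d) = 0.8108.
Terminal values V(2,·): V(2,0)=-57.3089, V(2,1)=-12.0098, V(2,2)=55.0564
  t=1,j=0: stock 122.4300 → up 139.5702 (V=-12.0098), down 94.2711 (V=-57.3089). Price -19.2336; hedge Δ=1.0000, bond B=-141.6636.
  t=1,j=1: stock 181.2600 → up 206.6364 (V=55.0564), down 139.5702 (V=-12.0098). Price 39.5964; hedge Δ=1.0000, bond B=-141.6636.
  t=0,j=0: stock 159.0000 → up 181.2600 (V=39.5964), down 122.4300 (V=-19.2336). Price 26.6042; hedge Δ=1.0000, bond B=-132.3958.
Self-financing check: at every node Δ·S+B equals the discounted successor values.

(0,0): Delta=1.0000 Bond=-132.3958
(1,0): Delta=1.0000 Bond=-141.6636
(1,1): Delta=1.0000 Bond=-141.6636
V0=26.6042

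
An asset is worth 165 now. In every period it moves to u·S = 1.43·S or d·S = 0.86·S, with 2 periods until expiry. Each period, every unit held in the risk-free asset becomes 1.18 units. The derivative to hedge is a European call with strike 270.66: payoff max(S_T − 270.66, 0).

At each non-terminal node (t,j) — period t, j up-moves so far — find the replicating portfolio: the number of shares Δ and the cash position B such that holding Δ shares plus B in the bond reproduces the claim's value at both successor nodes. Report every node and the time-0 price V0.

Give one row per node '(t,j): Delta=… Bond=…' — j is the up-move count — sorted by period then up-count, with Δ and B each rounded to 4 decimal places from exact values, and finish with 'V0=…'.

(0,0): Delta=0.3377 Bond=-40.6047
(1,0): Delta=0.0000 Bond=0.0000
(1,1): Delta=0.4963 Bond=-85.3460
V0=15.1087

No-arbitrage ⇒ martingale measure with p* = (R−d)/(u−d) = 0.5614.
Payoff layer (t=2): V(2,0)=0.0000, V(2,1)=0.0000, V(2,2)=66.7485
  t=1,j=0: stock 141.9000 → up 202.9170 (V=0.0000), down 122.0340 (V=0.0000). Price 0.0000; hedge Δ=0.0000, bond B=0.0000.
  t=1,j=1: stock 235.9500 → up 337.4085 (V=66.7485), down 202.9170 (V=0.0000). Price 31.7566; hedge Δ=0.4963, bond B=-85.3460.
  t=0,j=0: stock 165.0000 → up 235.9500 (V=31.7566), down 141.9000 (V=0.0000). Price 15.1087; hedge Δ=0.3377, bond B=-40.6047.
Root portfolio cost Δ·165+B reproduces V0=15.1087.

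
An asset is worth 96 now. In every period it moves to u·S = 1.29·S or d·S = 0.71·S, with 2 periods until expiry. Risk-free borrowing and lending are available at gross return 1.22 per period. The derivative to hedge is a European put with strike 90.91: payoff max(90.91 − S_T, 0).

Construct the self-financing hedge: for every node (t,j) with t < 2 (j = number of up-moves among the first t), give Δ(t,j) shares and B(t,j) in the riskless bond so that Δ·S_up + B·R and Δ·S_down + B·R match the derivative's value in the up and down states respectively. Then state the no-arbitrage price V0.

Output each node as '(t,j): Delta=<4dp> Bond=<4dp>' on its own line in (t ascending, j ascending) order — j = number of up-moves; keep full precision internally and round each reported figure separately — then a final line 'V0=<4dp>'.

Risk-neutral probability p* = (R−d)/(u−d) = (1.22−0.71)/(1.29−0.71) = 0.8793.
Terminal values V(2,·): V(2,0)=42.5164, V(2,1)=2.9836, V(2,2)=0.0000
Node (1,0) S=68.1600: V=(p*·2.9836+(1−p*)·42.5164)/1.22=6.3564; Δ=(2.9836−42.5164)/(87.9264−48.3936)=-1.0000; B=V−Δ·S=74.5164
Node (1,1) S=123.8400: V=(p*·0.0000+(1−p*)·2.9836)/1.22=0.2952; Δ=(0.0000−2.9836)/(159.7536−87.9264)=-0.0415; B=V−Δ·S=5.4393
Node (0,0) S=96.0000: V=(p*·0.2952+(1−p*)·6.3564)/1.22=0.8415; Δ=(0.2952−6.3564)/(123.8400−68.1600)=-0.1089; B=V−Δ·S=11.2920
Self-financing check: at every node Δ·S+B equals the discounted successor values.

(0,0): Delta=-0.1089 Bond=11.2920
(1,0): Delta=-1.0000 Bond=74.5164
(1,1): Delta=-0.0415 Bond=5.4393
V0=0.8415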